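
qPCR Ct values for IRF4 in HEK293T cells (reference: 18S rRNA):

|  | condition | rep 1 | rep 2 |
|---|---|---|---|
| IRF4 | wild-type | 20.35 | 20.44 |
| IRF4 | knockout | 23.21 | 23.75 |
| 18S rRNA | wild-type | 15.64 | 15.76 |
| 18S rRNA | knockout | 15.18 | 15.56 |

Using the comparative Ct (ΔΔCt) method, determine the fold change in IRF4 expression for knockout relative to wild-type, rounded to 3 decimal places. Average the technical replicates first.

0.094

Mean Ct: IRF4 wild-type 20.395; IRF4 knockout 23.480; 18S rRNA wild-type 15.700; 18S rRNA knockout 15.370
ΔCt(wild-type) = 20.395 − 15.700 = 4.695
ΔCt(knockout) = 23.480 − 15.370 = 8.110
ΔΔCt = 8.110 − 4.695 = 3.415
Fold change = 2^(−3.415) = 0.0938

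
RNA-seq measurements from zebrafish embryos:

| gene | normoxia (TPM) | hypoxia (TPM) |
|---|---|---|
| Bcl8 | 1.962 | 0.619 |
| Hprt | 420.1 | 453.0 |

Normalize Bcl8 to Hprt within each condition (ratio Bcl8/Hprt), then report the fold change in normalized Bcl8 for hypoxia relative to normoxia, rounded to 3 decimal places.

Bcl8/Hprt (normoxia) = 1.962 / 420.1 = 0.0046703
Bcl8/Hprt (hypoxia) = 0.619 / 453.0 = 0.0013664
Fold change = 0.0013664 / 0.0046703 = 0.2926

0.293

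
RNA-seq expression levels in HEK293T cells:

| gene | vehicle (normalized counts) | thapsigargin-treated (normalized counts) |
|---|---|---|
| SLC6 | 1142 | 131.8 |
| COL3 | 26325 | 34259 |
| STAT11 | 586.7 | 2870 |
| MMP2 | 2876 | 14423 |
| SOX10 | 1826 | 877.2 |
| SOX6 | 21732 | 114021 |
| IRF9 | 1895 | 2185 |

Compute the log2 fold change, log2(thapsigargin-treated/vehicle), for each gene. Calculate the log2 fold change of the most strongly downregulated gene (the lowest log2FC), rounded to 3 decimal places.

-3.115

log2(131.8/1142) = -3.115  (SLC6)
log2(34259/26325) = 0.380  (COL3)
log2(2870/586.7) = 2.290  (STAT11)
log2(14423/2876) = 2.326  (MMP2)
log2(877.2/1826) = -1.058  (SOX10)
log2(114021/21732) = 2.391  (SOX6)
log2(2185/1895) = 0.205  (IRF9)
SLC6 is most strongly downregulated.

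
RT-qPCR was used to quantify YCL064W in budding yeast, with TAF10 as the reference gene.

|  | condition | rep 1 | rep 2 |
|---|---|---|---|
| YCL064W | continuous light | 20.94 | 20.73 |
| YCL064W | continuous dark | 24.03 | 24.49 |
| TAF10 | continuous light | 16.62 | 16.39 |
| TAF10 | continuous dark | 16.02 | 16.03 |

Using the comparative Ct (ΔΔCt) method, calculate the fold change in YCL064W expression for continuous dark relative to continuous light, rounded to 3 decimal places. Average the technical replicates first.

0.067

Mean Ct: YCL064W continuous light 20.835; YCL064W continuous dark 24.260; TAF10 continuous light 16.505; TAF10 continuous dark 16.025
ΔCt(continuous light) = 20.835 − 16.505 = 4.330
ΔCt(continuous dark) = 24.260 − 16.025 = 8.235
ΔΔCt = 8.235 − 4.330 = 3.905
Fold change = 2^(−3.905) = 0.0668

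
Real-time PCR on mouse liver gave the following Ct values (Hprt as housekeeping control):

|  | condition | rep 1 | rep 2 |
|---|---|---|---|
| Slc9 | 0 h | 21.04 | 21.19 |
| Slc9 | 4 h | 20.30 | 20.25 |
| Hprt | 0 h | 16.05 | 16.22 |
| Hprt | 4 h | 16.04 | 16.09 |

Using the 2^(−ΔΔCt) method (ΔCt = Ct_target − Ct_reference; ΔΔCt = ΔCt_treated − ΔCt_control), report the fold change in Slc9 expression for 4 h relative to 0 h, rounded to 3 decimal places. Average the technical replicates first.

Mean Ct: Slc9 0 h 21.115; Slc9 4 h 20.275; Hprt 0 h 16.135; Hprt 4 h 16.065
ΔCt(0 h) = 21.115 − 16.135 = 4.980
ΔCt(4 h) = 20.275 − 16.065 = 4.210
ΔΔCt = 4.210 − 4.980 = -0.770
Fold change = 2^(−(-0.770)) = 2^0.770 = 1.7053

1.705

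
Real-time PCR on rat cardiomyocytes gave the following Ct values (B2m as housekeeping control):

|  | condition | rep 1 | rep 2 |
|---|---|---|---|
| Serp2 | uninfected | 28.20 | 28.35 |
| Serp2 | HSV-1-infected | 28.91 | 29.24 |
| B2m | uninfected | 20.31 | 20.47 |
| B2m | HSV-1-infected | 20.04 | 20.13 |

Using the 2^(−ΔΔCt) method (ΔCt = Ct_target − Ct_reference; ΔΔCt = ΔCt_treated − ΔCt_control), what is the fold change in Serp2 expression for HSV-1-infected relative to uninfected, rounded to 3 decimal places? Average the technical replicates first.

0.465

Mean Ct: Serp2 uninfected 28.275; Serp2 HSV-1-infected 29.075; B2m uninfected 20.390; B2m HSV-1-infected 20.085
ΔCt(uninfected) = 28.275 − 20.390 = 7.885
ΔCt(HSV-1-infected) = 29.075 − 20.085 = 8.990
ΔΔCt = 8.990 − 7.885 = 1.105
Fold change = 2^(−1.105) = 0.4649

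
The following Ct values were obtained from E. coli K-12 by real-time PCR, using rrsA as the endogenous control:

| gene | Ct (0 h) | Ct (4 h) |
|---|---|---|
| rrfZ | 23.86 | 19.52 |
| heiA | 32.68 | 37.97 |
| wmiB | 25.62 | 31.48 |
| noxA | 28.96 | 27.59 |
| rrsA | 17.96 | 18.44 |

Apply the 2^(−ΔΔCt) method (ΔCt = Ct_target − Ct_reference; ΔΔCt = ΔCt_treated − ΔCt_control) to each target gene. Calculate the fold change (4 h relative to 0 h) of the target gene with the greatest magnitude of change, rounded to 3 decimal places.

rrfZ: ΔΔCt = (19.52−18.44) − (23.86−17.96) = 1.08 − 5.90 = -4.82; fold change = 2^4.82 = 28.246
heiA: ΔΔCt = (37.97−18.44) − (32.68−17.96) = 19.53 − 14.72 = 4.81; fold change = 2^-4.81 = 0.036
wmiB: ΔΔCt = (31.48−18.44) − (25.62−17.96) = 13.04 − 7.66 = 5.38; fold change = 2^-5.38 = 0.024
noxA: ΔΔCt = (27.59−18.44) − (28.96−17.96) = 9.15 − 11.00 = -1.85; fold change = 2^1.85 = 3.605
wmiB has the largest |ΔΔCt| = 5.38.

0.024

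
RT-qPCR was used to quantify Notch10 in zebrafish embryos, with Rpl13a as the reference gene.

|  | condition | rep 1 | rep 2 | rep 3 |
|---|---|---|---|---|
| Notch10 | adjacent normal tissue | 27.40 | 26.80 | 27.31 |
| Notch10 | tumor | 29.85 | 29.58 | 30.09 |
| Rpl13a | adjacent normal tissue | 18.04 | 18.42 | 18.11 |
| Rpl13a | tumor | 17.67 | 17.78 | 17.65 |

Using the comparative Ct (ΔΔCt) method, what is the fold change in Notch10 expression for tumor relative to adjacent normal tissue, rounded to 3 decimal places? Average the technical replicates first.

Mean Ct: Notch10 adjacent normal tissue 27.170; Notch10 tumor 29.840; Rpl13a adjacent normal tissue 18.190; Rpl13a tumor 17.700
ΔCt(adjacent normal tissue) = 27.170 − 18.190 = 8.980
ΔCt(tumor) = 29.840 − 17.700 = 12.140
ΔΔCt = 12.140 − 8.980 = 3.160
Fold change = 2^(−3.160) = 0.1119

0.112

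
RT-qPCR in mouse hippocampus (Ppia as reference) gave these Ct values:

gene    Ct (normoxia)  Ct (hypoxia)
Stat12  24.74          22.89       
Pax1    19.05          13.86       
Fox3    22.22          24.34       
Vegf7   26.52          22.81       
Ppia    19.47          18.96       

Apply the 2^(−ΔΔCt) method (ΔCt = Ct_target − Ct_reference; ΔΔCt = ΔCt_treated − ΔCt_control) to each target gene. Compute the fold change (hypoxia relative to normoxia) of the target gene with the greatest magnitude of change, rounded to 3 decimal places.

25.634

Stat12: ΔΔCt = (22.89−18.96) − (24.74−19.47) = 3.93 − 5.27 = -1.34; fold change = 2^1.34 = 2.532
Pax1: ΔΔCt = (13.86−18.96) − (19.05−19.47) = -5.10 − (-0.42) = -4.68; fold change = 2^4.68 = 25.634
Fox3: ΔΔCt = (24.34−18.96) − (22.22−19.47) = 5.38 − 2.75 = 2.63; fold change = 2^-2.63 = 0.162
Vegf7: ΔΔCt = (22.81−18.96) − (26.52−19.47) = 3.85 − 7.05 = -3.20; fold change = 2^3.20 = 9.190
Pax1 has the largest |ΔΔCt| = 4.68.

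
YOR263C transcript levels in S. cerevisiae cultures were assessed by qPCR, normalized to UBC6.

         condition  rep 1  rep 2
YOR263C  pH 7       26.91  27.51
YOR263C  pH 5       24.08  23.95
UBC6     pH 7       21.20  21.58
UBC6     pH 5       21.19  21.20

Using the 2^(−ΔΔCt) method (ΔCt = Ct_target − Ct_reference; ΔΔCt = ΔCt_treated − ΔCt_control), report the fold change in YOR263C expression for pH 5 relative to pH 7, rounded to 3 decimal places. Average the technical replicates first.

Mean Ct: YOR263C pH 7 27.210; YOR263C pH 5 24.015; UBC6 pH 7 21.390; UBC6 pH 5 21.195
ΔCt(pH 7) = 27.210 − 21.390 = 5.820
ΔCt(pH 5) = 24.015 − 21.195 = 2.820
ΔΔCt = 2.820 − 5.820 = -3.000
Fold change = 2^(−(-3.000)) = 2^3.000 = 8.0000

8.000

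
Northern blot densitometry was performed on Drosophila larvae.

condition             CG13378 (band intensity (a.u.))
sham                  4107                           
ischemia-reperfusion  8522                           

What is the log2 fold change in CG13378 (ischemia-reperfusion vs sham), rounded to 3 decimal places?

1.053

Fold change = 8522 / 4107 = 2.0750
log2(2.0750) = 1.0531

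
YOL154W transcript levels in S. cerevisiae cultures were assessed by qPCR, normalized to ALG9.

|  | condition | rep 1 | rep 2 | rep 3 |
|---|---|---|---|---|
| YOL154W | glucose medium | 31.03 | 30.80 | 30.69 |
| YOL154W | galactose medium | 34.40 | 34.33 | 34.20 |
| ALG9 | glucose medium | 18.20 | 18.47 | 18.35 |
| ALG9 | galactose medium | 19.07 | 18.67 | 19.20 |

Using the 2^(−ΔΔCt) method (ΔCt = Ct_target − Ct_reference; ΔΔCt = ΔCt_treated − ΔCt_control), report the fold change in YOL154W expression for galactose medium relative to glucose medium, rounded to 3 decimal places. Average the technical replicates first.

0.141

Mean Ct: YOL154W glucose medium 30.840; YOL154W galactose medium 34.310; ALG9 glucose medium 18.340; ALG9 galactose medium 18.980
ΔCt(glucose medium) = 30.840 − 18.340 = 12.500
ΔCt(galactose medium) = 34.310 − 18.980 = 15.330
ΔΔCt = 15.330 − 12.500 = 2.830
Fold change = 2^(−2.830) = 0.1406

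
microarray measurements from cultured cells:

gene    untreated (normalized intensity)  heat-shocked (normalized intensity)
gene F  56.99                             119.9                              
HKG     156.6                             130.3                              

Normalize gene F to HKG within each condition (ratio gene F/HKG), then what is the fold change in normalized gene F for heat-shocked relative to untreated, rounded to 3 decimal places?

gene F/HKG (untreated) = 56.99 / 156.6 = 0.36392
gene F/HKG (heat-shocked) = 119.9 / 130.3 = 0.92018
Fold change = 0.92018 / 0.36392 = 2.5285

2.529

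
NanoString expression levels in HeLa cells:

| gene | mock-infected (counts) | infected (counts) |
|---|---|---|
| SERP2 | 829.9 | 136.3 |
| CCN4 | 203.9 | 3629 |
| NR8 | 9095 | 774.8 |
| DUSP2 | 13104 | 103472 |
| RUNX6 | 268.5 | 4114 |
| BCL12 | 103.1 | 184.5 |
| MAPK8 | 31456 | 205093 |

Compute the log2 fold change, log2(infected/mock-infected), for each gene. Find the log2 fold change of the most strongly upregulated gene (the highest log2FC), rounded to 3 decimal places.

log2(136.3/829.9) = -2.606  (SERP2)
log2(3629/203.9) = 4.154  (CCN4)
log2(774.8/9095) = -3.553  (NR8)
log2(103472/13104) = 2.981  (DUSP2)
log2(4114/268.5) = 3.938  (RUNX6)
log2(184.5/103.1) = 0.840  (BCL12)
log2(205093/31456) = 2.705  (MAPK8)
CCN4 is most strongly upregulated.

4.154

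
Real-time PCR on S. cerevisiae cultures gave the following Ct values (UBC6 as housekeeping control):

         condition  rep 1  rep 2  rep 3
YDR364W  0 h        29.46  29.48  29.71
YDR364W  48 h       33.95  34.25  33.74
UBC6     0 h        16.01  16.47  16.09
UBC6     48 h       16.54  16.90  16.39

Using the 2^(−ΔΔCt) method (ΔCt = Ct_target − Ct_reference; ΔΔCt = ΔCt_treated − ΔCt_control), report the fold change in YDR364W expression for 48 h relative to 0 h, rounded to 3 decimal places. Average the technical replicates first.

0.062

Mean Ct: YDR364W 0 h 29.550; YDR364W 48 h 33.980; UBC6 0 h 16.190; UBC6 48 h 16.610
ΔCt(0 h) = 29.550 − 16.190 = 13.360
ΔCt(48 h) = 33.980 − 16.610 = 17.370
ΔΔCt = 17.370 − 13.360 = 4.010
Fold change = 2^(−4.010) = 0.0621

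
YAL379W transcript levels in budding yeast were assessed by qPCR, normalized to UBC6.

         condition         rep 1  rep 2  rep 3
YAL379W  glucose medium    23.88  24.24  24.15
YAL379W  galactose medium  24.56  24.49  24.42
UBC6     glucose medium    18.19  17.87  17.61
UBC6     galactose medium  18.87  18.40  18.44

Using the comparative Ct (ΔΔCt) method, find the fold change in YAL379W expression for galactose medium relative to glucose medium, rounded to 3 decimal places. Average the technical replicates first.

Mean Ct: YAL379W glucose medium 24.090; YAL379W galactose medium 24.490; UBC6 glucose medium 17.890; UBC6 galactose medium 18.570
ΔCt(glucose medium) = 24.090 − 17.890 = 6.200
ΔCt(galactose medium) = 24.490 − 18.570 = 5.920
ΔΔCt = 5.920 − 6.200 = -0.280
Fold change = 2^(−(-0.280)) = 2^0.280 = 1.2142

1.214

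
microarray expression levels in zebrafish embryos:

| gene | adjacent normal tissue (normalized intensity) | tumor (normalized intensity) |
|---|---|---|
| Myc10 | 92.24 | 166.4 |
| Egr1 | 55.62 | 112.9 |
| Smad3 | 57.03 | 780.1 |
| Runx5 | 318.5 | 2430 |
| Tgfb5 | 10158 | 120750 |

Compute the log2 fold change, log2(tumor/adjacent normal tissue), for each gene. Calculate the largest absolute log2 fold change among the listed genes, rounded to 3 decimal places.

3.774

log2(166.4/92.24) = 0.851  (Myc10)
log2(112.9/55.62) = 1.021  (Egr1)
log2(780.1/57.03) = 3.774  (Smad3)
log2(2430/318.5) = 2.932  (Runx5)
log2(120750/10158) = 3.571  (Tgfb5)
The largest magnitude belongs to Smad3.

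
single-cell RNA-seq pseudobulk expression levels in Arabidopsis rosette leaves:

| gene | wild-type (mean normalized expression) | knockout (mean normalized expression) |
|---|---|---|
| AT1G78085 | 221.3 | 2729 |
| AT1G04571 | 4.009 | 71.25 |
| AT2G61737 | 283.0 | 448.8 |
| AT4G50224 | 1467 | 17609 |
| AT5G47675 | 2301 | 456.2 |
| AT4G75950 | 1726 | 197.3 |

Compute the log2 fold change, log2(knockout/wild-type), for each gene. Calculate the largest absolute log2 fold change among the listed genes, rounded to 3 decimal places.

log2(2729/221.3) = 3.624  (AT1G78085)
log2(71.25/4.009) = 4.152  (AT1G04571)
log2(448.8/283.0) = 0.665  (AT2G61737)
log2(17609/1467) = 3.585  (AT4G50224)
log2(456.2/2301) = -2.335  (AT5G47675)
log2(197.3/1726) = -3.129  (AT4G75950)
The largest magnitude belongs to AT1G04571.

4.152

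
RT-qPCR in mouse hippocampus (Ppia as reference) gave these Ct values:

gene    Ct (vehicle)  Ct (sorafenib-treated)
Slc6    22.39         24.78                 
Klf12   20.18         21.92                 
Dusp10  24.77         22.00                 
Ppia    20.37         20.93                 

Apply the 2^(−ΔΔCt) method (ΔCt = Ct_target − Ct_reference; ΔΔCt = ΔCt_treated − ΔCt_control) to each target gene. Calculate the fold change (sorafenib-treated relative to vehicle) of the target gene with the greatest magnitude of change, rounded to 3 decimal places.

10.056

Slc6: ΔΔCt = (24.78−20.93) − (22.39−20.37) = 3.85 − 2.02 = 1.83; fold change = 2^-1.83 = 0.281
Klf12: ΔΔCt = (21.92−20.93) − (20.18−20.37) = 0.99 − (-0.19) = 1.18; fold change = 2^-1.18 = 0.441
Dusp10: ΔΔCt = (22.00−20.93) − (24.77−20.37) = 1.07 − 4.40 = -3.33; fold change = 2^3.33 = 10.056
Dusp10 has the largest |ΔΔCt| = 3.33.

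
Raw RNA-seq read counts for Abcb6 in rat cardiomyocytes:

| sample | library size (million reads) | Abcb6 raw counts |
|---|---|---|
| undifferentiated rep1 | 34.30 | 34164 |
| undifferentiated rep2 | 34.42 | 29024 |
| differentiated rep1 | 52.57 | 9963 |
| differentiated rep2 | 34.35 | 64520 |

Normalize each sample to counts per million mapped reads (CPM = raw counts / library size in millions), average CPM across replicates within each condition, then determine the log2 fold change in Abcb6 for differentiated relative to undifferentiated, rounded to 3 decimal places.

0.169

CPM(undifferentiated rep1) = 34164 / 34.30 = 996.0350
CPM(undifferentiated rep2) = 29024 / 34.42 = 843.2307
CPM(differentiated rep1) = 9963 / 52.57 = 189.5187
CPM(differentiated rep2) = 64520 / 34.35 = 1878.3115
mean CPM(undifferentiated) = 919.6328; mean CPM(differentiated) = 1033.9151
Fold change = 1033.9151 / 919.6328 = 1.12427
log2(1.12427) = 0.1690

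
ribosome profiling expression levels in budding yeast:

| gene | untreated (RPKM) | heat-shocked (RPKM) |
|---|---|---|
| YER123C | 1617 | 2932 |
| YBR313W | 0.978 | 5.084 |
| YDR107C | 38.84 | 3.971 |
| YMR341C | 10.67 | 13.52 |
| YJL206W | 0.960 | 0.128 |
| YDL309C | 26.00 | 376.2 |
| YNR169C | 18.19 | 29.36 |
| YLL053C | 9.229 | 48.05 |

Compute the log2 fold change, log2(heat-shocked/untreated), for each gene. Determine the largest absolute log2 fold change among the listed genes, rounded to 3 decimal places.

3.855

log2(2932/1617) = 0.859  (YER123C)
log2(5.084/0.978) = 2.378  (YBR313W)
log2(3.971/38.84) = -3.290  (YDR107C)
log2(13.52/10.67) = 0.342  (YMR341C)
log2(0.128/0.960) = -2.907  (YJL206W)
log2(376.2/26.00) = 3.855  (YDL309C)
log2(29.36/18.19) = 0.691  (YNR169C)
log2(48.05/9.229) = 2.380  (YLL053C)
The largest magnitude belongs to YDL309C.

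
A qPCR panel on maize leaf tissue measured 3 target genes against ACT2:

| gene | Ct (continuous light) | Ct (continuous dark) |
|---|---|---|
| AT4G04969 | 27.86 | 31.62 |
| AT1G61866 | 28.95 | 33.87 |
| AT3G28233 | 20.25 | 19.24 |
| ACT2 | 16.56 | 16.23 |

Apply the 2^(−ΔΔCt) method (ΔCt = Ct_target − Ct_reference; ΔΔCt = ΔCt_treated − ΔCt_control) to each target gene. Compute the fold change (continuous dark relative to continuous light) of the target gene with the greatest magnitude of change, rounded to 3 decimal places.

AT4G04969: ΔΔCt = (31.62−16.23) − (27.86−16.56) = 15.39 − 11.30 = 4.09; fold change = 2^-4.09 = 0.059
AT1G61866: ΔΔCt = (33.87−16.23) − (28.95−16.56) = 17.64 − 12.39 = 5.25; fold change = 2^-5.25 = 0.026
AT3G28233: ΔΔCt = (19.24−16.23) − (20.25−16.56) = 3.01 − 3.69 = -0.68; fold change = 2^0.68 = 1.602
AT1G61866 has the largest |ΔΔCt| = 5.25.

0.026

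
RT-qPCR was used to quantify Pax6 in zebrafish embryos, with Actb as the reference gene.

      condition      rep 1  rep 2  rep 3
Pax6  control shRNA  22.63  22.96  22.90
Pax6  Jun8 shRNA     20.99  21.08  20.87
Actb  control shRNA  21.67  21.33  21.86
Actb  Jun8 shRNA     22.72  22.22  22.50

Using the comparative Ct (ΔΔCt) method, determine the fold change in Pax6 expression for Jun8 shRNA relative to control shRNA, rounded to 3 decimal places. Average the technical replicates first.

Mean Ct: Pax6 control shRNA 22.830; Pax6 Jun8 shRNA 20.980; Actb control shRNA 21.620; Actb Jun8 shRNA 22.480
ΔCt(control shRNA) = 22.830 − 21.620 = 1.210
ΔCt(Jun8 shRNA) = 20.980 − 22.480 = -1.500
ΔΔCt = -1.500 − 1.210 = -2.710
Fold change = 2^(−(-2.710)) = 2^2.710 = 6.5432

6.543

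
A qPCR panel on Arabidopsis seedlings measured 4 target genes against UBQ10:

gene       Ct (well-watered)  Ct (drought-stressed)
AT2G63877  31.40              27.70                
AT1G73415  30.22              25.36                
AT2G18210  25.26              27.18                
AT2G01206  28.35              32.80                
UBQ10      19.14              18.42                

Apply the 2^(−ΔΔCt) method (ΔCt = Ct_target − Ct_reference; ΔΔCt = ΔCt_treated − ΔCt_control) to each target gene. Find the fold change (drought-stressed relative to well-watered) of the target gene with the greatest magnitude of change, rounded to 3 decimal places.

0.028

AT2G63877: ΔΔCt = (27.70−18.42) − (31.40−19.14) = 9.28 − 12.26 = -2.98; fold change = 2^2.98 = 7.890
AT1G73415: ΔΔCt = (25.36−18.42) − (30.22−19.14) = 6.94 − 11.08 = -4.14; fold change = 2^4.14 = 17.630
AT2G18210: ΔΔCt = (27.18−18.42) − (25.26−19.14) = 8.76 − 6.12 = 2.64; fold change = 2^-2.64 = 0.160
AT2G01206: ΔΔCt = (32.80−18.42) − (28.35−19.14) = 14.38 − 9.21 = 5.17; fold change = 2^-5.17 = 0.028
AT2G01206 has the largest |ΔΔCt| = 5.17.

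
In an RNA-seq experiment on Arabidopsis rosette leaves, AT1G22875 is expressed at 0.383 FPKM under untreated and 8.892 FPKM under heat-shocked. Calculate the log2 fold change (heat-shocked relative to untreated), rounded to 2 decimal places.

4.54

Fold change = 8.892 / 0.383 = 23.2167
log2(23.2167) = 4.537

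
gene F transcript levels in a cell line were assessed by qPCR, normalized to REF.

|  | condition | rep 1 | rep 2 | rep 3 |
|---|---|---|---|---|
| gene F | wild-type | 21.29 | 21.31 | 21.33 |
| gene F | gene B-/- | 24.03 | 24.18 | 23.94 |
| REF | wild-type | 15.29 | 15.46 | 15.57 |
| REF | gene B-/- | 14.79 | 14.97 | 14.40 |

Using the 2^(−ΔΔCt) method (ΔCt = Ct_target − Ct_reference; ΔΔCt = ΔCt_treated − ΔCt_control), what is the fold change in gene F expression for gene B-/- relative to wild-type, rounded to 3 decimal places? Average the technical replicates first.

0.091

Mean Ct: gene F wild-type 21.310; gene F gene B-/- 24.050; REF wild-type 15.440; REF gene B-/- 14.720
ΔCt(wild-type) = 21.310 − 15.440 = 5.870
ΔCt(gene B-/-) = 24.050 − 14.720 = 9.330
ΔΔCt = 9.330 − 5.870 = 3.460
Fold change = 2^(−3.460) = 0.0909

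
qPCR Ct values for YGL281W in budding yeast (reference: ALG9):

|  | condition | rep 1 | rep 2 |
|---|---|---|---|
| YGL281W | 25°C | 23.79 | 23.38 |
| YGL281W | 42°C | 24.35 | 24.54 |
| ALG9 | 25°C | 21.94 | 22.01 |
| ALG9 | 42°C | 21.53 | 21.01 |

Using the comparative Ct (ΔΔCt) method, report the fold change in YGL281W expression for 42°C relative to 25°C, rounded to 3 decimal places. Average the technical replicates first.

Mean Ct: YGL281W 25°C 23.585; YGL281W 42°C 24.445; ALG9 25°C 21.975; ALG9 42°C 21.270
ΔCt(25°C) = 23.585 − 21.975 = 1.610
ΔCt(42°C) = 24.445 − 21.270 = 3.175
ΔΔCt = 3.175 − 1.610 = 1.565
Fold change = 2^(−1.565) = 0.3380

0.338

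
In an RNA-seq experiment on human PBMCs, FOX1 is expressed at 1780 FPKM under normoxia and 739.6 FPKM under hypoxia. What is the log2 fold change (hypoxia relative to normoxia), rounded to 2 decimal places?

Fold change = 739.6 / 1780 = 0.4155
log2(0.4155) = -1.267

-1.27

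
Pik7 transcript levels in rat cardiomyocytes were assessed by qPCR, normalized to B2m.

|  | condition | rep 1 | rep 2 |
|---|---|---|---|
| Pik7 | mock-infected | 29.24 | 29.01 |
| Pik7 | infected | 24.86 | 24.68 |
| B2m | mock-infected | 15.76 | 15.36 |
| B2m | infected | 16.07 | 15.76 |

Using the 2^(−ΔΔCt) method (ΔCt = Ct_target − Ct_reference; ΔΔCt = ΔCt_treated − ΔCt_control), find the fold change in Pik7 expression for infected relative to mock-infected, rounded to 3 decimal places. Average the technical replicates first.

26.173

Mean Ct: Pik7 mock-infected 29.125; Pik7 infected 24.770; B2m mock-infected 15.560; B2m infected 15.915
ΔCt(mock-infected) = 29.125 − 15.560 = 13.565
ΔCt(infected) = 24.770 − 15.915 = 8.855
ΔΔCt = 8.855 − 13.565 = -4.710
Fold change = 2^(−(-4.710)) = 2^4.710 = 26.1729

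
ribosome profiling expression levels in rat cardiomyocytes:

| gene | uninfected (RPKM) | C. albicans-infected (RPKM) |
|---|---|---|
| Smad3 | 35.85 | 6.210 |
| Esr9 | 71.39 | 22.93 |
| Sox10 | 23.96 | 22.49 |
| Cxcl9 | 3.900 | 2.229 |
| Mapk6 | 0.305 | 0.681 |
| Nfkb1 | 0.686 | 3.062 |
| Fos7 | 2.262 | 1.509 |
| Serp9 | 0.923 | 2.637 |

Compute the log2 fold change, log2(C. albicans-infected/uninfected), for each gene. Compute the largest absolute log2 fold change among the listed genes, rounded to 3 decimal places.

2.529

log2(6.210/35.85) = -2.529  (Smad3)
log2(22.93/71.39) = -1.638  (Esr9)
log2(22.49/23.96) = -0.091  (Sox10)
log2(2.229/3.900) = -0.807  (Cxcl9)
log2(0.681/0.305) = 1.159  (Mapk6)
log2(3.062/0.686) = 2.158  (Nfkb1)
log2(1.509/2.262) = -0.584  (Fos7)
log2(2.637/0.923) = 1.514  (Serp9)
The largest magnitude belongs to Smad3.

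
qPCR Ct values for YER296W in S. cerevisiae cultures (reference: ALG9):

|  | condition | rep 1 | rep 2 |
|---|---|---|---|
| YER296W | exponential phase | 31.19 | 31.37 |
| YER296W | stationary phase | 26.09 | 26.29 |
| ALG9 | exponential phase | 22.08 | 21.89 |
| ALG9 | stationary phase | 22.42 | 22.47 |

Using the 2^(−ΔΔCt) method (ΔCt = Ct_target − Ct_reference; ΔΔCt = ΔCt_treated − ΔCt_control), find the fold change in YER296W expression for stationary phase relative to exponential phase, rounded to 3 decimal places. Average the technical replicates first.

Mean Ct: YER296W exponential phase 31.280; YER296W stationary phase 26.190; ALG9 exponential phase 21.985; ALG9 stationary phase 22.445
ΔCt(exponential phase) = 31.280 − 21.985 = 9.295
ΔCt(stationary phase) = 26.190 − 22.445 = 3.745
ΔΔCt = 3.745 − 9.295 = -5.550
Fold change = 2^(−(-5.550)) = 2^5.550 = 46.8507

46.851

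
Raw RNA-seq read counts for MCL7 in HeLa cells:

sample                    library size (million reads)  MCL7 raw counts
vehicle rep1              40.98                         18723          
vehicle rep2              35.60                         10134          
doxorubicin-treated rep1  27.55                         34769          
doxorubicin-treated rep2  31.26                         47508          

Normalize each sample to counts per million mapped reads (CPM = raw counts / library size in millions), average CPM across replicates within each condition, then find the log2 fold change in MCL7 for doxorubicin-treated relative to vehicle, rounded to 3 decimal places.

1.907

CPM(vehicle rep1) = 18723 / 40.98 = 456.8814
CPM(vehicle rep2) = 10134 / 35.60 = 284.6629
CPM(doxorubicin-treated rep1) = 34769 / 27.55 = 1262.0327
CPM(doxorubicin-treated rep2) = 47508 / 31.26 = 1519.7697
mean CPM(vehicle) = 370.7722; mean CPM(doxorubicin-treated) = 1390.9012
Fold change = 1390.9012 / 370.7722 = 3.75136
log2(3.75136) = 1.9074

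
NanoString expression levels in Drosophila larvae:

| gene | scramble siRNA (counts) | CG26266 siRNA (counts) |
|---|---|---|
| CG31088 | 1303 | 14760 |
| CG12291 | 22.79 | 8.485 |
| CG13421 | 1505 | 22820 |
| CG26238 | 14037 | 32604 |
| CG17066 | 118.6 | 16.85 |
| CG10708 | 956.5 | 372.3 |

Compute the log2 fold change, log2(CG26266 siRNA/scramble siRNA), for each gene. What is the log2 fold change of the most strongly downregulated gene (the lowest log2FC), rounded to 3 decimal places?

log2(14760/1303) = 3.502  (CG31088)
log2(8.485/22.79) = -1.425  (CG12291)
log2(22820/1505) = 3.922  (CG13421)
log2(32604/14037) = 1.216  (CG26238)
log2(16.85/118.6) = -2.815  (CG17066)
log2(372.3/956.5) = -1.361  (CG10708)
CG17066 is most strongly downregulated.

-2.815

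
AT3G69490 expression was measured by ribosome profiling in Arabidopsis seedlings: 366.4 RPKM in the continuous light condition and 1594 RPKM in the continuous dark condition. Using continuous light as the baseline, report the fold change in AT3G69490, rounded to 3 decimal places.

4.350

Fold change = 1594 / 366.4 = 4.3504
AT3G69490 is upregulated.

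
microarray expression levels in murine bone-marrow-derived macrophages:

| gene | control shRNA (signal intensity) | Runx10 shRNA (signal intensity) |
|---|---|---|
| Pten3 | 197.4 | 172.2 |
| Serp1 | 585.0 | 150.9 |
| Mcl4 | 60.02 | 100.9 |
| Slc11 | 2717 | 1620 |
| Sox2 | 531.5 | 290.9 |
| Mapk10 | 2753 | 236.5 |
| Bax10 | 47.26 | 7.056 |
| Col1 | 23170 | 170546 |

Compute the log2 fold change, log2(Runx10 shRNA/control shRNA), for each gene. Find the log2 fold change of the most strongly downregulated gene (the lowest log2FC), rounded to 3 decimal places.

-3.541

log2(172.2/197.4) = -0.197  (Pten3)
log2(150.9/585.0) = -1.955  (Serp1)
log2(100.9/60.02) = 0.749  (Mcl4)
log2(1620/2717) = -0.746  (Slc11)
log2(290.9/531.5) = -0.870  (Sox2)
log2(236.5/2753) = -3.541  (Mapk10)
log2(7.056/47.26) = -2.744  (Bax10)
log2(170546/23170) = 2.880  (Col1)
Mapk10 is most strongly downregulated.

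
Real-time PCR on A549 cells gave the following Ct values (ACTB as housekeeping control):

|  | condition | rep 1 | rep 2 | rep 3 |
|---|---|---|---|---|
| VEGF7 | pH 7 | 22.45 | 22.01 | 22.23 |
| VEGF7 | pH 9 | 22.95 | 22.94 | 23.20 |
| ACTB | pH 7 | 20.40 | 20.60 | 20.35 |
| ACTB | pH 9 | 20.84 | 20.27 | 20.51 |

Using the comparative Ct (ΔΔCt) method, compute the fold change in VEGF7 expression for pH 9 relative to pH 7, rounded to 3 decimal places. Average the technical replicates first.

0.611

Mean Ct: VEGF7 pH 7 22.230; VEGF7 pH 9 23.030; ACTB pH 7 20.450; ACTB pH 9 20.540
ΔCt(pH 7) = 22.230 − 20.450 = 1.780
ΔCt(pH 9) = 23.030 − 20.540 = 2.490
ΔΔCt = 2.490 − 1.780 = 0.710
Fold change = 2^(−0.710) = 0.6113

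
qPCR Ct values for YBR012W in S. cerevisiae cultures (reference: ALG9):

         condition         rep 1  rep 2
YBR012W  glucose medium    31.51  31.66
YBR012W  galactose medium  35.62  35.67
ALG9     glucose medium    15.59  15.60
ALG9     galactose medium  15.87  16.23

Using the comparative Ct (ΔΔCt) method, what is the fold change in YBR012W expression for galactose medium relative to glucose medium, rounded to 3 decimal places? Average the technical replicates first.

0.082

Mean Ct: YBR012W glucose medium 31.585; YBR012W galactose medium 35.645; ALG9 glucose medium 15.595; ALG9 galactose medium 16.050
ΔCt(glucose medium) = 31.585 − 15.595 = 15.990
ΔCt(galactose medium) = 35.645 − 16.050 = 19.595
ΔΔCt = 19.595 − 15.990 = 3.605
Fold change = 2^(−3.605) = 0.0822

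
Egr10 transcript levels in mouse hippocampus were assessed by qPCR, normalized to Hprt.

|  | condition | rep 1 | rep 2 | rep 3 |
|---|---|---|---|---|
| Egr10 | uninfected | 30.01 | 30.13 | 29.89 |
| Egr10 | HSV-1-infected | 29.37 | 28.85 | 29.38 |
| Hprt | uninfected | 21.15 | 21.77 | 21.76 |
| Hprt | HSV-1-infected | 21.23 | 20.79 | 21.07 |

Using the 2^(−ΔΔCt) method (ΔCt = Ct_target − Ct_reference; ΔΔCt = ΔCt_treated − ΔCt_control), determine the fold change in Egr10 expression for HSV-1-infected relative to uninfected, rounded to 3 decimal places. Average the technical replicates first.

1.214

Mean Ct: Egr10 uninfected 30.010; Egr10 HSV-1-infected 29.200; Hprt uninfected 21.560; Hprt HSV-1-infected 21.030
ΔCt(uninfected) = 30.010 − 21.560 = 8.450
ΔCt(HSV-1-infected) = 29.200 − 21.030 = 8.170
ΔΔCt = 8.170 − 8.450 = -0.280
Fold change = 2^(−(-0.280)) = 2^0.280 = 1.2142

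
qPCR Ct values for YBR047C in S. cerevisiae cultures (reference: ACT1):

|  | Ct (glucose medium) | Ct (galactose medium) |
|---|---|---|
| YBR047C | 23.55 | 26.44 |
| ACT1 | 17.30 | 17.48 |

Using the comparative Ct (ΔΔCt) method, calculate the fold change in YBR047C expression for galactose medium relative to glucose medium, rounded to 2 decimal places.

ΔCt(glucose medium) = 23.550 − 17.300 = 6.250
ΔCt(galactose medium) = 26.440 − 17.480 = 8.960
ΔΔCt = 8.960 − 6.250 = 2.710
Fold change = 2^(−2.710) = 0.153

0.15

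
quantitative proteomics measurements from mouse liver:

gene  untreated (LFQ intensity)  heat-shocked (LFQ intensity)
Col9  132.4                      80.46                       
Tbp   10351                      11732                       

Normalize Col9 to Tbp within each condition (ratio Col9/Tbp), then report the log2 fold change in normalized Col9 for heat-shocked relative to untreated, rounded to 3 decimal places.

Col9/Tbp (untreated) = 132.4 / 10351 = 0.012791
Col9/Tbp (heat-shocked) = 80.46 / 11732 = 0.0068582
Fold change = 0.0068582 / 0.012791 = 0.5362
log2(0.5362) = -0.8992

-0.899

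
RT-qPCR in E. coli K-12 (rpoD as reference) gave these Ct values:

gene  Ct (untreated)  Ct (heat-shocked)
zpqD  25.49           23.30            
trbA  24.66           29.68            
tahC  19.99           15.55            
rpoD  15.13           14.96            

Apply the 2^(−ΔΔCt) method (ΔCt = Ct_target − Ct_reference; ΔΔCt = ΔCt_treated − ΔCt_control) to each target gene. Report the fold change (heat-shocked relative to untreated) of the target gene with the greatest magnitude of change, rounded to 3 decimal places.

0.027

zpqD: ΔΔCt = (23.30−14.96) − (25.49−15.13) = 8.34 − 10.36 = -2.02; fold change = 2^2.02 = 4.056
trbA: ΔΔCt = (29.68−14.96) − (24.66−15.13) = 14.72 − 9.53 = 5.19; fold change = 2^-5.19 = 0.027
tahC: ΔΔCt = (15.55−14.96) − (19.99−15.13) = 0.59 − 4.86 = -4.27; fold change = 2^4.27 = 19.293
trbA has the largest |ΔΔCt| = 5.19.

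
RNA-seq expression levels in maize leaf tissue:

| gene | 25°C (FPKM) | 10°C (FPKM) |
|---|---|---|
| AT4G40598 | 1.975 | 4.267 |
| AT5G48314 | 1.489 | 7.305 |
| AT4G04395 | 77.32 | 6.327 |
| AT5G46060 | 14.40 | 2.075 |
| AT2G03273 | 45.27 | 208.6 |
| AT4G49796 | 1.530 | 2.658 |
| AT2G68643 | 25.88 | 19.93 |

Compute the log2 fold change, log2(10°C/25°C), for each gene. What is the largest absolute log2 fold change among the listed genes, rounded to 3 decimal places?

log2(4.267/1.975) = 1.111  (AT4G40598)
log2(7.305/1.489) = 2.295  (AT5G48314)
log2(6.327/77.32) = -3.611  (AT4G04395)
log2(2.075/14.40) = -2.795  (AT5G46060)
log2(208.6/45.27) = 2.204  (AT2G03273)
log2(2.658/1.530) = 0.797  (AT4G49796)
log2(19.93/25.88) = -0.377  (AT2G68643)
The largest magnitude belongs to AT4G04395.

3.611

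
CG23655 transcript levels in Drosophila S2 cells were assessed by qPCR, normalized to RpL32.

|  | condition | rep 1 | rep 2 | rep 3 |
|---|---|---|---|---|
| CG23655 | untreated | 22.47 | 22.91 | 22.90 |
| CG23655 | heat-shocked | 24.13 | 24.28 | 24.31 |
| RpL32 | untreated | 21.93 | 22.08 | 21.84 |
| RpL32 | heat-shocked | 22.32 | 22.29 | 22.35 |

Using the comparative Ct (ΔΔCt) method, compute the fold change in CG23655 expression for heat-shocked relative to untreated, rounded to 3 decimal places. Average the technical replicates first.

Mean Ct: CG23655 untreated 22.760; CG23655 heat-shocked 24.240; RpL32 untreated 21.950; RpL32 heat-shocked 22.320
ΔCt(untreated) = 22.760 − 21.950 = 0.810
ΔCt(heat-shocked) = 24.240 − 22.320 = 1.920
ΔΔCt = 1.920 − 0.810 = 1.110
Fold change = 2^(−1.110) = 0.4633

0.463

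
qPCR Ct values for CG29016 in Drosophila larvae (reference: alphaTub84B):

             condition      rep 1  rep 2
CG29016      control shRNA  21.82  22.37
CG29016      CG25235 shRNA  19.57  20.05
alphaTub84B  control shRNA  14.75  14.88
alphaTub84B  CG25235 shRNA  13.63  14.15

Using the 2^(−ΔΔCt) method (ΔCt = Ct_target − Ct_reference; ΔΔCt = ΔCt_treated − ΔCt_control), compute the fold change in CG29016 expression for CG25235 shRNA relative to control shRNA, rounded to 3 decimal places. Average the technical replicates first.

Mean Ct: CG29016 control shRNA 22.095; CG29016 CG25235 shRNA 19.810; alphaTub84B control shRNA 14.815; alphaTub84B CG25235 shRNA 13.890
ΔCt(control shRNA) = 22.095 − 14.815 = 7.280
ΔCt(CG25235 shRNA) = 19.810 − 13.890 = 5.920
ΔΔCt = 5.920 − 7.280 = -1.360
Fold change = 2^(−(-1.360)) = 2^1.360 = 2.5669

2.567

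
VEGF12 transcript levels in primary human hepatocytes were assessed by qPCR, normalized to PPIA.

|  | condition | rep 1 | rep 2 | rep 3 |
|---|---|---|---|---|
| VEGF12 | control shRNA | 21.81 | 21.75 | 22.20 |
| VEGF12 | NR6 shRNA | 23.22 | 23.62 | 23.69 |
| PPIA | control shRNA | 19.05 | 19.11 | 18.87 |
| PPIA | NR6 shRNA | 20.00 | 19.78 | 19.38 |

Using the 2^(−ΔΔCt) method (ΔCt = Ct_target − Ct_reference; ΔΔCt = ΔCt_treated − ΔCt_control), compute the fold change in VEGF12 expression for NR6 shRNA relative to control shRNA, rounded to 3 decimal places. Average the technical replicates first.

0.543

Mean Ct: VEGF12 control shRNA 21.920; VEGF12 NR6 shRNA 23.510; PPIA control shRNA 19.010; PPIA NR6 shRNA 19.720
ΔCt(control shRNA) = 21.920 − 19.010 = 2.910
ΔCt(NR6 shRNA) = 23.510 − 19.720 = 3.790
ΔΔCt = 3.790 − 2.910 = 0.880
Fold change = 2^(−0.880) = 0.5434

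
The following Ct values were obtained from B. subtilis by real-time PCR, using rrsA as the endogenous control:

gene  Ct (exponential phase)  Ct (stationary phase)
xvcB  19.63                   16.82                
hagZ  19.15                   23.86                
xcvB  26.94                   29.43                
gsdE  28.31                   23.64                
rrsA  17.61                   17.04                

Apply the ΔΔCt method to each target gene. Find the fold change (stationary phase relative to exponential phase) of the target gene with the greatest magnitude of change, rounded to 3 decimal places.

xvcB: ΔΔCt = (16.82−17.04) − (19.63−17.61) = -0.22 − 2.02 = -2.24; fold change = 2^2.24 = 4.724
hagZ: ΔΔCt = (23.86−17.04) − (19.15−17.61) = 6.82 − 1.54 = 5.28; fold change = 2^-5.28 = 0.026
xcvB: ΔΔCt = (29.43−17.04) − (26.94−17.61) = 12.39 − 9.33 = 3.06; fold change = 2^-3.06 = 0.120
gsdE: ΔΔCt = (23.64−17.04) − (28.31−17.61) = 6.60 − 10.70 = -4.10; fold change = 2^4.10 = 17.148
hagZ has the largest |ΔΔCt| = 5.28.

0.026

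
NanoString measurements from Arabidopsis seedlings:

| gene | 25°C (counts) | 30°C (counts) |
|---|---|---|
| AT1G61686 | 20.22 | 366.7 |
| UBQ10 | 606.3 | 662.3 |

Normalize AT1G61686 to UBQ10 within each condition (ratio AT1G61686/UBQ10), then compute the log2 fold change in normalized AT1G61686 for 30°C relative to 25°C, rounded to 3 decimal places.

4.053

AT1G61686/UBQ10 (25°C) = 20.22 / 606.3 = 0.03335
AT1G61686/UBQ10 (30°C) = 366.7 / 662.3 = 0.55368
Fold change = 0.55368 / 0.03335 = 16.6021
log2(16.6021) = 4.0533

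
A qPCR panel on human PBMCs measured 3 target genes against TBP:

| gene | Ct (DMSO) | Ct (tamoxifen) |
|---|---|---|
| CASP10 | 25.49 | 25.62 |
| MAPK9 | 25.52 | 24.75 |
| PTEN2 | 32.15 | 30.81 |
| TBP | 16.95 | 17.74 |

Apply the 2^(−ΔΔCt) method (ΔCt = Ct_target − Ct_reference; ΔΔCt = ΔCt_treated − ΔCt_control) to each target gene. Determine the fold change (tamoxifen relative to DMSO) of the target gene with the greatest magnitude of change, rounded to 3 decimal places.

4.377

CASP10: ΔΔCt = (25.62−17.74) − (25.49−16.95) = 7.88 − 8.54 = -0.66; fold change = 2^0.66 = 1.580
MAPK9: ΔΔCt = (24.75−17.74) − (25.52−16.95) = 7.01 − 8.57 = -1.56; fold change = 2^1.56 = 2.949
PTEN2: ΔΔCt = (30.81−17.74) − (32.15−16.95) = 13.07 − 15.20 = -2.13; fold change = 2^2.13 = 4.377
PTEN2 has the largest |ΔΔCt| = 2.13.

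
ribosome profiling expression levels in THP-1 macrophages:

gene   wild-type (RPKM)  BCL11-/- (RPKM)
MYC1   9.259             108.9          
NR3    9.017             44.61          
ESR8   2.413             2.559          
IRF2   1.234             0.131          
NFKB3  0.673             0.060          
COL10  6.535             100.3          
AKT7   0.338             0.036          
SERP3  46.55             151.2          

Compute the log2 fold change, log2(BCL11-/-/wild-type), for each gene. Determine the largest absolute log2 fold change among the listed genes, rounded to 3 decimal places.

3.940

log2(108.9/9.259) = 3.556  (MYC1)
log2(44.61/9.017) = 2.307  (NR3)
log2(2.559/2.413) = 0.085  (ESR8)
log2(0.131/1.234) = -3.236  (IRF2)
log2(0.060/0.673) = -3.488  (NFKB3)
log2(100.3/6.535) = 3.940  (COL10)
log2(0.036/0.338) = -3.231  (AKT7)
log2(151.2/46.55) = 1.700  (SERP3)
The largest magnitude belongs to COL10.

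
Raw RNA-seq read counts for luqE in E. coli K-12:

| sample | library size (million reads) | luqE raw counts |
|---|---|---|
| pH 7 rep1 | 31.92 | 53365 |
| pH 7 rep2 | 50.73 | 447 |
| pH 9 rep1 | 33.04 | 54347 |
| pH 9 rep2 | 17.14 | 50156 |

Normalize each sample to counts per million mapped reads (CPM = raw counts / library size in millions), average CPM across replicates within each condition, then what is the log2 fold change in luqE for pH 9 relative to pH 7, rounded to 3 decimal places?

1.444

CPM(pH 7 rep1) = 53365 / 31.92 = 1671.8358
CPM(pH 7 rep2) = 447 / 50.73 = 8.8114
CPM(pH 9 rep1) = 54347 / 33.04 = 1644.8850
CPM(pH 9 rep2) = 50156 / 17.14 = 2926.2544
mean CPM(pH 7) = 840.3236; mean CPM(pH 9) = 2285.5697
Fold change = 2285.5697 / 840.3236 = 2.71987
log2(2.71987) = 1.4435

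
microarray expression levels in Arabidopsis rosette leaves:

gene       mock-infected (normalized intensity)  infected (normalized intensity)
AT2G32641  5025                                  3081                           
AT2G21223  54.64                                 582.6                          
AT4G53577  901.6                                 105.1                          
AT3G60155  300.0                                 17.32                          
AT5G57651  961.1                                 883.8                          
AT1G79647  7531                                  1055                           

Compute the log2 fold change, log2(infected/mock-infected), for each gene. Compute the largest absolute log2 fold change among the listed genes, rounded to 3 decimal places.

4.114

log2(3081/5025) = -0.706  (AT2G32641)
log2(582.6/54.64) = 3.414  (AT2G21223)
log2(105.1/901.6) = -3.101  (AT4G53577)
log2(17.32/300.0) = -4.114  (AT3G60155)
log2(883.8/961.1) = -0.121  (AT5G57651)
log2(1055/7531) = -2.836  (AT1G79647)
The largest magnitude belongs to AT3G60155.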